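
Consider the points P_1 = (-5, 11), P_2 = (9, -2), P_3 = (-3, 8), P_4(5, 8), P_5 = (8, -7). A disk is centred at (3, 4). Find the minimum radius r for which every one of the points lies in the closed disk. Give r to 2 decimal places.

The required radius is the distance from (3, 4) to the farthest point.
Squared distances: 113, 72, 52, 20, 146.
Maximum is 146, attained at P_5.
r = √146 ≈ 12.08.

12.08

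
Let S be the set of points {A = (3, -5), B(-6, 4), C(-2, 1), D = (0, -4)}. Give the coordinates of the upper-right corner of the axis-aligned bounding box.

(3, 4)

x-range [-6, 3], y-range [-5, 4].
The upper-right corner is (3, 4).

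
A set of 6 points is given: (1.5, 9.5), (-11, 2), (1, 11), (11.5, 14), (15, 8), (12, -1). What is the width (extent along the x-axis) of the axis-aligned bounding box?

max x = 15, min x = -11, so width = 26.

26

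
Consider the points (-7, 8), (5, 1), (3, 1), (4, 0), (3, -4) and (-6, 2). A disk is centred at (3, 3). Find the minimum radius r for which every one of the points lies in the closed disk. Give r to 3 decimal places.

The required radius is the distance from (3, 3) to the farthest point.
Squared distances: 125, 8, 4, 10, 49, 82.
Maximum is 125, attained at (-7, 8).
r = √125 ≈ 11.180.

11.180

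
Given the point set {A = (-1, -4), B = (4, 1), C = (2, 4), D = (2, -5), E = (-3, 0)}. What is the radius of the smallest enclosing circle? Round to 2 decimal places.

The minimum enclosing circle is determined by three boundary points: C, D, E.
Their circumcentre is (1.5, -0.5) with r² = 20.5.
The farthest remaining point A is at distance² 18.5 ≤ 20.5.
r = √(20.5) ≈ 4.53.

4.53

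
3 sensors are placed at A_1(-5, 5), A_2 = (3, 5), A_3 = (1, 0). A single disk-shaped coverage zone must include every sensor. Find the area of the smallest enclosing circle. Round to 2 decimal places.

55.57

Side lengths²: A_1A_2² = 64, A_1A_3² = 61, A_2A_3² = 29.
Since A_1A_2² = 64 < 61 + 29 = 90, the triangle is acute, so the smallest enclosing circle is the circumcircle.
Circumcentre = (-1, 3.7), r² = 17.69.
Area = π·r² = π·17.69 ≈ 55.57.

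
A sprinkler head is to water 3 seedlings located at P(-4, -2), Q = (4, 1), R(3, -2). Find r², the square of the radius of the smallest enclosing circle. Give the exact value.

18.25

Side lengths²: PQ² = 73, PR² = 49, QR² = 10.
Since PQ² = 73 ≥ 49 + 10 = 59, the angle opposite PQ is not acute, so the smallest enclosing circle has PQ as diameter.
Centre = midpoint of PQ = (0, -0.5), r² = 73/4 = 18.25.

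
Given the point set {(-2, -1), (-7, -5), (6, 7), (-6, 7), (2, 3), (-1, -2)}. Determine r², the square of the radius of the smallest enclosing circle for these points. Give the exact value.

The farthest pair is (-7, -5)–(6, 7) with squared distance 313. The circle on this segment as diameter has centre (-0.5, 1) and r² = 313/4 = 78.25.
Check (-2, -1): distance² to centre = 6.25 ≤ 78.25, so it lies inside.
All remaining points lie in this disk, and no smaller disk contains both endpoints, so this is the minimum enclosing circle.

78.25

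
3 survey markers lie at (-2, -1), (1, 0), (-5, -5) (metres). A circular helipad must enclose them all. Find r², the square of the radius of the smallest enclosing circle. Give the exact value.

Call the three points A, B, C in the order given.
Side lengths²: AB² = 10, AC² = 25, BC² = 61.
Since BC² = 61 ≥ 25 + 10 = 35, the angle opposite BC is not acute, so the smallest enclosing circle has BC as diameter.
Centre = midpoint of BC = (-2, -2.5), r² = 61/4 = 15.25.

15.25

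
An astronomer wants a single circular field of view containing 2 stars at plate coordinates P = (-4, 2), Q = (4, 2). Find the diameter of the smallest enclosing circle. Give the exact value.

8

The smallest circle enclosing two points has them as diameter endpoints.
Centre = midpoint = (0, 2); r² = |PQ|²/4 = 64/4 = 16.
Diameter = 2r = 2√16 = 8.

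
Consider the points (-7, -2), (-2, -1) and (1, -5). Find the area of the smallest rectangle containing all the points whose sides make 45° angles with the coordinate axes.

33

In coordinates u = x + y, v = x − y the rectangle is axis-aligned; the map (x,y)→(u,v) scales areas by 2.
u-values: -9, -3, -4; range = -3 − (-9) = 6.
v-values: -5, -1, 6; range = 6 − (-5) = 11.
Area = (6 × 11) / 2 = 33.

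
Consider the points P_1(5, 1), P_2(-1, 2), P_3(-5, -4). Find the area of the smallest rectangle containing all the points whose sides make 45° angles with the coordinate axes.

In coordinates u = x + y, v = x − y the rectangle is axis-aligned; the map (x,y)→(u,v) scales areas by 2.
u-values: 6, 1, -9; range = 6 − (-9) = 15.
v-values: 4, -3, -1; range = 4 − (-3) = 7.
Area = (15 × 7) / 2 = 52.5.

52.5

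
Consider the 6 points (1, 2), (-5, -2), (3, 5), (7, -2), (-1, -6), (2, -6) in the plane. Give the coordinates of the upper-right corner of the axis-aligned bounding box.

x-range [-5, 7], y-range [-6, 5].
The upper-right corner is (7, 5).

(7, 5)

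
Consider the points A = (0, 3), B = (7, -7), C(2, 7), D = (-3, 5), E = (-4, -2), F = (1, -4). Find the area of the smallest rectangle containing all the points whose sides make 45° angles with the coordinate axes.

In coordinates u = x + y, v = x − y the rectangle is axis-aligned; the map (x,y)→(u,v) scales areas by 2.
u-values: 3, 0, 9, 2, -6, -3; range = 9 − (-6) = 15.
v-values: -3, 14, -5, -8, -2, 5; range = 14 − (-8) = 22.
Area = (15 × 22) / 2 = 165.

165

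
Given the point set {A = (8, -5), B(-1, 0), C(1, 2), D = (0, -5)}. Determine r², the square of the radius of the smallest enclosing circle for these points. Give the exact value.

By Welzl's lemma the MEC is supported by two points (diametrically opposite) or three points (on a circumcircle).
The farthest pair is A–B with squared distance 106. The circle on this segment as diameter has centre (3.5, -2.5) and r² = 106/4 = 26.5.
Check C: distance² to centre = 26.5 ≤ 26.5, so it lies inside.
All remaining points lie in this disk, and no smaller disk contains both endpoints, so this is the minimum enclosing circle.

26.5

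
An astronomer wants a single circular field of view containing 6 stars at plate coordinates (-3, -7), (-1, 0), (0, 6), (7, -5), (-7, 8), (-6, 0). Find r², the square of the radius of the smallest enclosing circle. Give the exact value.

91.25

The farthest pair is (7, -5)–(-7, 8) with squared distance 365. The circle on this segment as diameter has centre (0, 1.5) and r² = 365/4 = 91.25.
Check (-3, -7): distance² to centre = 81.25 ≤ 91.25, so it lies inside.
All remaining points lie in this disk, and no smaller disk contains both endpoints, so this is the minimum enclosing circle.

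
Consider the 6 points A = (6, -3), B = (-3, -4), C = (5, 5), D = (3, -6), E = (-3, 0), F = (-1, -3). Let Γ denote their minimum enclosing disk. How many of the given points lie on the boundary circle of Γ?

The minimum enclosing circle is determined by three boundary points: B, C, D.
Their circumcentre is (23/14, -1/14) with r² = 3625/98.
The farthest remaining point A is at distance² 2701/98 ≤ 3625/98.
The points at distance exactly r from the centre are B, C, D — 3 points.

3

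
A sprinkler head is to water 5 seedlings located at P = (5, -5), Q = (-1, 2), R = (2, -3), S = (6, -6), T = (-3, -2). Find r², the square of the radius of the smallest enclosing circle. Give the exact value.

54805/1936

By Welzl's lemma the MEC is supported by two points (diametrically opposite) or three points (on a circumcircle).
The minimum enclosing circle is determined by three boundary points: Q, S, T.
Their circumcentre is (51/22, -95/44) with r² = 54805/1936.
The farthest remaining point P is at distance² 29549/1936 ≤ 54805/1936.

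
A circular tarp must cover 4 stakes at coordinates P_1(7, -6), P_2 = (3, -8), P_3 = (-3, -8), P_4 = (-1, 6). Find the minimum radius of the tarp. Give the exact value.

The minimum enclosing circle of a finite set is fixed by two of the points (as a diameter) or three (as a circumcircle).
The minimum enclosing circle is determined by three boundary points: P_1, P_3, P_4.
Their circumcentre is (15/17, -24/17) with r² = 16900/289.
The farthest remaining point P_2 is at distance² 13840/289 ≤ 16900/289.
r = √(16900/289) = 130/17.

130/17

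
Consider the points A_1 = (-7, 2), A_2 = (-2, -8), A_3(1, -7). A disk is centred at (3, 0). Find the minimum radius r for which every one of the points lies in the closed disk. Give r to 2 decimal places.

10.20

The required radius is the distance from (3, 0) to the farthest point.
Squared distances: 104, 89, 53.
Maximum is 104, attained at A_1.
r = √104 ≈ 10.20.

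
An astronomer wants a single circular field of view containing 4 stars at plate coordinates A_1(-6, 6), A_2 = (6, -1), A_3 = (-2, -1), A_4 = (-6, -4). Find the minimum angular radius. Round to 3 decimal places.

The minimum enclosing circle of a finite set is fixed by two of the points (as a diameter) or three (as a circumcircle).
The minimum enclosing circle is determined by three boundary points: A_1, A_2, A_4.
Their circumcentre is (-0.875, 1) with r² = 51.265625.
The farthest remaining point A_3 is at distance² 5.265625 ≤ 51.265625.
r = √(51.265625) ≈ 7.160.

7.160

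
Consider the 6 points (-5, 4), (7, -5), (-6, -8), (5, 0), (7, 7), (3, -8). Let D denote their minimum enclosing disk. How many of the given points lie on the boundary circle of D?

2

The farthest pair is (-6, -8)–(7, 7) with squared distance 394. The circle on this segment as diameter has centre (0.5, -0.5) and r² = 394/4 = 98.5.
Check (-5, 4): distance² to centre = 50.5 ≤ 98.5, so it lies inside.
All remaining points lie in this disk, and no smaller disk contains both endpoints, so this is the minimum enclosing circle.
The points at distance exactly r from the centre are (-6, -8), (7, 7) — 2 points.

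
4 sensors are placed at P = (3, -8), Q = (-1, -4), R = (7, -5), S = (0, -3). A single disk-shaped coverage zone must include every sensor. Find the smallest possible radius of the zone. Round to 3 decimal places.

4.031

The minimum enclosing circle of a finite set is fixed by two of the points (as a diameter) or three (as a circumcircle).
The farthest pair is Q–R with squared distance 65. The circle on this segment as diameter has centre (3, -4.5) and r² = 65/4 = 16.25.
Check P: distance² to centre = 12.25 ≤ 16.25, so it lies inside.
All remaining points lie in this disk, and no smaller disk contains both endpoints, so this is the minimum enclosing circle.
r = √(16.25) ≈ 4.031.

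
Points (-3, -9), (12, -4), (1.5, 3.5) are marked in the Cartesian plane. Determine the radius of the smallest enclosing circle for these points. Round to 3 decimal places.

8.214

Call the three points A, B, C in the order given.
Side lengths²: AB² = 250, AC² = 176.5, BC² = 166.5.
Since AB² = 250 < 176.5 + 166.5 = 343, the triangle is acute, so the smallest enclosing circle is the circumcircle.
Circumcentre = (167/44, -193/44), r² = 65305/968.
r = √(65305/968) ≈ 8.214.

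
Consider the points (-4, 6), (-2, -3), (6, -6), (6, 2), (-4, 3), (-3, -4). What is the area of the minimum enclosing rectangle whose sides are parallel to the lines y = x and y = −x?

In coordinates u = x + y, v = x − y the rectangle is axis-aligned; the map (x,y)→(u,v) scales areas by 2.
u-values: 2, -5, 0, 8, -1, -7; range = 8 − (-7) = 15.
v-values: -10, 1, 12, 4, -7, 1; range = 12 − (-10) = 22.
Area = (15 × 22) / 2 = 165.

165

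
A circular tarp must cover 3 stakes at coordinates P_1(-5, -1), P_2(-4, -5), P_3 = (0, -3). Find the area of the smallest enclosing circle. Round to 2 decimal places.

23.90

Side lengths²: P_1P_2² = 17, P_1P_3² = 29, P_2P_3² = 20.
Since P_1P_3² = 29 < 20 + 17 = 37, the triangle is acute, so the smallest enclosing circle is the circumcircle.
Circumcentre = (-49/18, -23/9), r² = 2465/324.
Area = π·r² = π·2465/324 ≈ 23.90.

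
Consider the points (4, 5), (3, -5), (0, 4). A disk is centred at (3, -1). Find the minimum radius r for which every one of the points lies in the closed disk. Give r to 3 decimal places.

The required radius is the distance from (3, -1) to the farthest point.
Squared distances: 37, 16, 34.
Maximum is 37, attained at (4, 5).
r = √37 ≈ 6.083.

6.083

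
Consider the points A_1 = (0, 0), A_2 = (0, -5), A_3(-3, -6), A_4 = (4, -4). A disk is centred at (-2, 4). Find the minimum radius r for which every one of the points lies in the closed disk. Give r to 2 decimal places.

The required radius is the distance from (-2, 4) to the farthest point.
Squared distances: 20, 85, 101, 100.
Maximum is 101, attained at A_3.
r = √101 ≈ 10.05.

10.05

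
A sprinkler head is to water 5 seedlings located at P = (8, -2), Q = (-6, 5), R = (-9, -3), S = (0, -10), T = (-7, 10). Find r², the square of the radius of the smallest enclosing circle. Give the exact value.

A smallest enclosing disk is always determined by at most three of the input points on its boundary.
The minimum enclosing circle is determined by three boundary points: P, S, T.
Their circumcentre is (-43/18, 7/18) with r² = 18409/162.
The farthest remaining point R is at distance² 8941/162 ≤ 18409/162.

18409/162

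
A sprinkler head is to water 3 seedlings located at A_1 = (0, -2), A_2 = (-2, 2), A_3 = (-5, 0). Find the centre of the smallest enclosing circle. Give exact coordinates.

(-2.375, -0.6875)

Side lengths²: A_1A_2² = 20, A_1A_3² = 29, A_2A_3² = 13.
Since A_1A_3² = 29 < 20 + 13 = 33, the triangle is acute, so the smallest enclosing circle is the circumcircle.
Circumcentre = (-2.375, -0.6875), r² = 7.36328125.
Centre = (-2.375, -0.6875).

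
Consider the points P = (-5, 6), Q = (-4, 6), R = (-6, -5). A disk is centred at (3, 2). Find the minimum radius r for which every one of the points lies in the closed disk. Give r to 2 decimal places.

11.40

The required radius is the distance from (3, 2) to the farthest point.
Squared distances: 80, 65, 130.
Maximum is 130, attained at R.
r = √130 ≈ 11.40.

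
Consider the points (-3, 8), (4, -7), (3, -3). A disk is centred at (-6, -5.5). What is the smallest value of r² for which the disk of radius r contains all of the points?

The required radius is the distance from (-6, -5.5) to the farthest point.
Squared distances: 191.25, 102.25, 87.25.
Maximum is 191.25, attained at (-3, 8).

191.25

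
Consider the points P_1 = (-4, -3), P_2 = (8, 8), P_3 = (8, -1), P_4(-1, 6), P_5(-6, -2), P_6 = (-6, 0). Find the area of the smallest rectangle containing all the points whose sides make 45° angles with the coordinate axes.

192

In coordinates u = x + y, v = x − y the rectangle is axis-aligned; the map (x,y)→(u,v) scales areas by 2.
u-values: -7, 16, 7, 5, -8, -6; range = 16 − (-8) = 24.
v-values: -1, 0, 9, -7, -4, -6; range = 9 − (-7) = 16.
Area = (24 × 16) / 2 = 192.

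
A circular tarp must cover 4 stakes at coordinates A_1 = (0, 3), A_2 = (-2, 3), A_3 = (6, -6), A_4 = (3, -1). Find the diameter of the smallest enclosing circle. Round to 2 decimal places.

By Welzl's lemma the MEC is supported by two points (diametrically opposite) or three points (on a circumcircle).
The farthest pair is A_2–A_3 with squared distance 145. The circle on this segment as diameter has centre (2, -1.5) and r² = 145/4 = 36.25.
Check A_1: distance² to centre = 24.25 ≤ 36.25, so it lies inside.
All remaining points lie in this disk, and no smaller disk contains both endpoints, so this is the minimum enclosing circle.
Diameter = 2r = 2√(36.25) ≈ 12.04.

12.04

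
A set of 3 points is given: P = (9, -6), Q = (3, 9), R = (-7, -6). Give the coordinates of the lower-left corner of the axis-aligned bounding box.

x-range [-7, 9], y-range [-6, 9].
The lower-left corner is (-7, -6).

(-7, -6)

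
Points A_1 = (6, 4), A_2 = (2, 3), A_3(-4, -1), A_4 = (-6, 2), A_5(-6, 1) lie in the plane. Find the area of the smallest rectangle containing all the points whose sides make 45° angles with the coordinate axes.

In coordinates u = x + y, v = x − y the rectangle is axis-aligned; the map (x,y)→(u,v) scales areas by 2.
u-values: 10, 5, -5, -4, -5; range = 10 − (-5) = 15.
v-values: 2, -1, -3, -8, -7; range = 2 − (-8) = 10.
Area = (15 × 10) / 2 = 75.

75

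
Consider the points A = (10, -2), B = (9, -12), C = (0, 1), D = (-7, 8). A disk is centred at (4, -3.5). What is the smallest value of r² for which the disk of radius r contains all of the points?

The required radius is the distance from (4, -3.5) to the farthest point.
Squared distances: 38.25, 97.25, 36.25, 253.25.
Maximum is 253.25, attained at D.

253.25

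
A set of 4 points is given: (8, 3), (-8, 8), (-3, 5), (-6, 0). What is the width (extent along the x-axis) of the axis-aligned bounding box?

16

max x = 8, min x = -8, so width = 16.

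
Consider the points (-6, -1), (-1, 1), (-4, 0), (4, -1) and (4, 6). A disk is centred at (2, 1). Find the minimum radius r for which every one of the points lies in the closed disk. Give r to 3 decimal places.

8.246

The required radius is the distance from (2, 1) to the farthest point.
Squared distances: 68, 9, 37, 8, 29.
Maximum is 68, attained at (-6, -1).
r = √68 ≈ 8.246.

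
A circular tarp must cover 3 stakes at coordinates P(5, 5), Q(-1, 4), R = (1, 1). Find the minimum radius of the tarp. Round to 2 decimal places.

3.10

Side lengths²: PQ² = 37, PR² = 32, QR² = 13.
Since PQ² = 37 < 32 + 13 = 45, the triangle is acute, so the smallest enclosing circle is the circumcircle.
Circumcentre = (2.1, 3.9), r² = 9.62.
r = √(9.62) ≈ 3.10.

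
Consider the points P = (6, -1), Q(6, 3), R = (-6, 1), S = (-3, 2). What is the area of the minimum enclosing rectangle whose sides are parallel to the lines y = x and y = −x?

98

In coordinates u = x + y, v = x − y the rectangle is axis-aligned; the map (x,y)→(u,v) scales areas by 2.
u-values: 5, 9, -5, -1; range = 9 − (-5) = 14.
v-values: 7, 3, -7, -5; range = 7 − (-7) = 14.
Area = (14 × 14) / 2 = 98.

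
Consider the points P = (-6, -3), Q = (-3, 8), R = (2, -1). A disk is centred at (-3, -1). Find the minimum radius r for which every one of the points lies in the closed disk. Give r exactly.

9

The required radius is the distance from (-3, -1) to the farthest point.
Squared distances: 13, 81, 25.
Maximum is 81, attained at Q.
r = √81 = 9.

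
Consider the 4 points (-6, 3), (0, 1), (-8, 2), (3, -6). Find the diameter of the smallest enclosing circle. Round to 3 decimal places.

The farthest pair is (-8, 2)–(3, -6) with squared distance 185. The circle on this segment as diameter has centre (-2.5, -2) and r² = 185/4 = 46.25.
Check (-6, 3): distance² to centre = 37.25 ≤ 46.25, so it lies inside.
All remaining points lie in this disk, and no smaller disk contains both endpoints, so this is the minimum enclosing circle.
Diameter = 2r = 2√(46.25) ≈ 13.601.

13.601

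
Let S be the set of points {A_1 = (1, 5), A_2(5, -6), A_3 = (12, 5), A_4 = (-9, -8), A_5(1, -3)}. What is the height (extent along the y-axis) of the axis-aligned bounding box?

max y = 5, min y = -8, so height = 13.

13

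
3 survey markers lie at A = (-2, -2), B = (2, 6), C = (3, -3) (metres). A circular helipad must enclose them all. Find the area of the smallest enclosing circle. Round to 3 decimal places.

69.193

Side lengths²: AB² = 80, AC² = 26, BC² = 82.
Since BC² = 82 < 80 + 26 = 106, the triangle is acute, so the smallest enclosing circle is the circumcircle.
Circumcentre = (14/11, 15/11), r² = 2665/121.
Area = π·r² = π·2665/121 ≈ 69.193.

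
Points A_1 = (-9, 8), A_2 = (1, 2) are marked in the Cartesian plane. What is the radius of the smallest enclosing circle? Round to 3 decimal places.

The smallest circle enclosing two points has them as diameter endpoints.
Centre = midpoint = (-4, 5); r² = |A_1A_2|²/4 = 136/4 = 34.
r = √34 ≈ 5.831.

5.831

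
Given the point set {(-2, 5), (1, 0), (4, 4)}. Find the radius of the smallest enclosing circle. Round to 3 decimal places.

3.284

Call the three points A, B, C in the order given.
Side lengths²: AB² = 34, AC² = 37, BC² = 25.
Since AC² = 37 < 34 + 25 = 59, the triangle is acute, so the smallest enclosing circle is the circumcircle.
Circumcentre = (43/54, 59/18), r² = 15725/1458.
r = √(15725/1458) ≈ 3.284.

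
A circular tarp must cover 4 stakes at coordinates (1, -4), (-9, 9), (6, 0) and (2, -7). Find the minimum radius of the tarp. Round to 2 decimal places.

The minimum enclosing circle of a finite set is fixed by two of the points (as a diameter) or three (as a circumcircle).
The farthest pair is (-9, 9)–(2, -7) with squared distance 377. The circle on this segment as diameter has centre (-3.5, 1) and r² = 377/4 = 94.25.
Check (1, -4): distance² to centre = 45.25 ≤ 94.25, so it lies inside.
All remaining points lie in this disk, and no smaller disk contains both endpoints, so this is the minimum enclosing circle.
r = √(94.25) ≈ 9.71.

9.71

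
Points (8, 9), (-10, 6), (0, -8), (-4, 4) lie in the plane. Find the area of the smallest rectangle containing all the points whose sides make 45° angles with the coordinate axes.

300

In coordinates u = x + y, v = x − y the rectangle is axis-aligned; the map (x,y)→(u,v) scales areas by 2.
u-values: 17, -4, -8, 0; range = 17 − (-8) = 25.
v-values: -1, -16, 8, -8; range = 8 − (-16) = 24.
Area = (25 × 24) / 2 = 300.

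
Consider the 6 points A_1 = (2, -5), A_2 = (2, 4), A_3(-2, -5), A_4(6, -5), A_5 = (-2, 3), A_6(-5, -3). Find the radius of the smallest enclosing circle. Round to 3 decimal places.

5.989

The minimum enclosing circle of a finite set is fixed by two of the points (as a diameter) or three (as a circumcircle).
The minimum enclosing circle is determined by three boundary points: A_2, A_4, A_6.
Their circumcentre is (23/26, -49/26) with r² = 12125/338.
The farthest remaining point A_5 is at distance² 10877/338 ≤ 12125/338.
r = √(12125/338) ≈ 5.989.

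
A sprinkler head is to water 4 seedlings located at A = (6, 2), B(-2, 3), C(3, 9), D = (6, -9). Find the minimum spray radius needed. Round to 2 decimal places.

The farthest pair is C–D with squared distance 333. The circle on this segment as diameter has centre (4.5, 0) and r² = 333/4 = 83.25.
Check A: distance² to centre = 6.25 ≤ 83.25, so it lies inside.
All remaining points lie in this disk, and no smaller disk contains both endpoints, so this is the minimum enclosing circle.
r = √(83.25) ≈ 9.12.

9.12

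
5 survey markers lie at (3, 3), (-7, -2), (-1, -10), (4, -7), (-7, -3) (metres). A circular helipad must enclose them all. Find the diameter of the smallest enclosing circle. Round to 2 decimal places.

By Welzl's lemma the MEC is supported by two points (diametrically opposite) or three points (on a circumcircle).
The minimum enclosing circle is determined by three boundary points: (3, 3), (-7, -2), (-1, -10).
Their circumcentre is (-2/11, -69/22) with r² = 23125/484.
The farthest remaining point (-7, -3) is at distance² 22509/484 ≤ 23125/484.
Diameter = 2r = 2√(23125/484) ≈ 13.82.

13.82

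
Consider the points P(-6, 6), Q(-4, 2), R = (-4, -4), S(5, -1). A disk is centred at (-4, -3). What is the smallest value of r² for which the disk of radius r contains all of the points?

The required radius is the distance from (-4, -3) to the farthest point.
Squared distances: 85, 25, 1, 85.
Maximum is 85, attained at P.

85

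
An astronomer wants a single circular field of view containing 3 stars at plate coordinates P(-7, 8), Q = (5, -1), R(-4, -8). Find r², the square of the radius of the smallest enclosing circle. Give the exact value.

Side lengths²: PQ² = 225, PR² = 265, QR² = 130.
Since PR² = 265 < 225 + 130 = 355, the triangle is acute, so the smallest enclosing circle is the circumcircle.
Circumcentre = (-73/22, 9/22), r² = 17225/242.

17225/242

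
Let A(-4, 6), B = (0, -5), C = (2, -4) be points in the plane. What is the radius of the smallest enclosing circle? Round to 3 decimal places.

5.870

Side lengths²: AB² = 137, AC² = 136, BC² = 5.
Since AB² = 137 < 136 + 5 = 141, the triangle is acute, so the smallest enclosing circle is the circumcircle.
Circumcentre = (-41/26, 17/26), r² = 11645/338.
r = √(11645/338) ≈ 5.870.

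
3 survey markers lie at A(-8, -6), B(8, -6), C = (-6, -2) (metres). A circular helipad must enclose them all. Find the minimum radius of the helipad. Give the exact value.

Side lengths²: AB² = 256, AC² = 20, BC² = 212.
Since AB² = 256 ≥ 212 + 20 = 232, the angle opposite AB is not acute, so the smallest enclosing circle has AB as diameter.
Centre = midpoint of AB = (0, -6), r² = 256/4 = 64.
r = √64 = 8.

8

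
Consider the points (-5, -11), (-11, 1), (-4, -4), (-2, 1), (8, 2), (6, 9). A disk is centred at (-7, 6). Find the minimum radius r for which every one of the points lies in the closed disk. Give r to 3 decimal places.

17.117

The required radius is the distance from (-7, 6) to the farthest point.
Squared distances: 293, 41, 109, 50, 241, 178.
Maximum is 293, attained at (-5, -11).
r = √293 ≈ 17.117.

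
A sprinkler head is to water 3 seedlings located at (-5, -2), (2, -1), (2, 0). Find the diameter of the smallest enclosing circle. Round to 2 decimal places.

Call the three points A, B, C in the order given.
Side lengths²: AB² = 50, AC² = 53, BC² = 1.
Since AC² = 53 ≥ 50 + 1 = 51, the angle opposite AC is not acute, so the smallest enclosing circle has AC as diameter.
Centre = midpoint of AC = (-1.5, -1), r² = 53/4 = 13.25.
Diameter = 2r = 2√(13.25) ≈ 7.28.

7.28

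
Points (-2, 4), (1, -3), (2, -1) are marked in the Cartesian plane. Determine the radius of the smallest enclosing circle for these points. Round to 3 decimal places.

Call the three points A, B, C in the order given.
Side lengths²: AB² = 58, AC² = 41, BC² = 5.
Since AB² = 58 ≥ 41 + 5 = 46, the angle opposite AB is not acute, so the smallest enclosing circle has AB as diameter.
Centre = midpoint of AB = (-0.5, 0.5), r² = 58/4 = 14.5.
r = √(14.5) ≈ 3.808.

3.808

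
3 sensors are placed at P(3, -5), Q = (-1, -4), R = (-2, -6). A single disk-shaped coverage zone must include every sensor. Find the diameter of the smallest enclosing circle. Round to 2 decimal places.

5.10

Side lengths²: PQ² = 17, PR² = 26, QR² = 5.
Since PR² = 26 ≥ 17 + 5 = 22, the angle opposite PR is not acute, so the smallest enclosing circle has PR as diameter.
Centre = midpoint of PR = (0.5, -5.5), r² = 26/4 = 6.5.
Diameter = 2r = 2√(6.5) ≈ 5.10.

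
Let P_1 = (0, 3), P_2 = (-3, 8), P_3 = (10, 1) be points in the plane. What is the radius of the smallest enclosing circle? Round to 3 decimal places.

7.382

Side lengths²: P_1P_2² = 34, P_1P_3² = 104, P_2P_3² = 218.
Since P_2P_3² = 218 ≥ 104 + 34 = 138, the angle opposite P_2P_3 is not acute, so the smallest enclosing circle has P_2P_3 as diameter.
Centre = midpoint of P_2P_3 = (3.5, 4.5), r² = 218/4 = 54.5.
r = √(54.5) ≈ 7.382.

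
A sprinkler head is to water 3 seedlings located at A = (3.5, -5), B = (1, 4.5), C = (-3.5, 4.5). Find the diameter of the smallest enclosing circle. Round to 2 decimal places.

Side lengths²: AB² = 96.5, AC² = 139.25, BC² = 20.25.
Since AC² = 139.25 ≥ 96.5 + 20.25 = 116.75, the angle opposite AC is not acute, so the smallest enclosing circle has AC as diameter.
Centre = midpoint of AC = (0, -0.25), r² = 139.25/4 = 34.8125.
Diameter = 2r = 2√(34.8125) ≈ 11.80.

11.80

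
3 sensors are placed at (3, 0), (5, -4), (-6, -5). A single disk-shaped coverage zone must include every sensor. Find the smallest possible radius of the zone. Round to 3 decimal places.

5.528

Call the three points A, B, C in the order given.
Side lengths²: AB² = 20, AC² = 106, BC² = 122.
Since BC² = 122 < 106 + 20 = 126, the triangle is acute, so the smallest enclosing circle is the circumcircle.
Circumcentre = (-12/23, -98/23), r² = 16165/529.
r = √(16165/529) ≈ 5.528.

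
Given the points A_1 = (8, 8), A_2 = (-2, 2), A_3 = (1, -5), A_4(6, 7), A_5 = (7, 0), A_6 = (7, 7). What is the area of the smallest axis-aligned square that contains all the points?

169

The bounding box has width 10 and height 13.
An axis-aligned square enclosing the set must have side ≥ max(width, height).
So the minimum side is max(10, 13) = 13.
Area = 13² = 169.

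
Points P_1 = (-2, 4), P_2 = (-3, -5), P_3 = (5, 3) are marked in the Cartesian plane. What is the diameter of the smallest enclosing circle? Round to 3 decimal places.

11.319

Side lengths²: P_1P_2² = 82, P_1P_3² = 50, P_2P_3² = 128.
Since P_2P_3² = 128 < 82 + 50 = 132, the triangle is acute, so the smallest enclosing circle is the circumcircle.
Circumcentre = (0.875, -0.875), r² = 32.03125.
Diameter = 2r = 2√(32.03125) ≈ 11.319.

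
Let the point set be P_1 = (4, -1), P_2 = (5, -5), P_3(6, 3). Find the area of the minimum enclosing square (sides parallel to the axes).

The bounding box has width 2 and height 8.
An axis-aligned square enclosing the set must have side ≥ max(width, height).
So the minimum side is max(2, 8) = 8.
Area = 8² = 64.

64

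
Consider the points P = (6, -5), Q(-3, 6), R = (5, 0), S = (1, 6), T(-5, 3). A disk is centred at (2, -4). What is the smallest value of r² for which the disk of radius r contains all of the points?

125

The required radius is the distance from (2, -4) to the farthest point.
Squared distances: 17, 125, 25, 101, 98.
Maximum is 125, attained at Q.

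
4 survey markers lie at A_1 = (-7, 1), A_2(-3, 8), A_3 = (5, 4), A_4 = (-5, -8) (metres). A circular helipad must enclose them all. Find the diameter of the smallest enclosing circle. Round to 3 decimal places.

A smallest enclosing disk is always determined by at most three of the input points on its boundary.
The minimum enclosing circle is determined by three boundary points: A_2, A_3, A_4.
Their circumcentre is (-36/17, -4/17) with r² = 19825/289.
The farthest remaining point A_1 is at distance² 7330/289 ≤ 19825/289.
Diameter = 2r = 2√(19825/289) ≈ 16.565.

16.565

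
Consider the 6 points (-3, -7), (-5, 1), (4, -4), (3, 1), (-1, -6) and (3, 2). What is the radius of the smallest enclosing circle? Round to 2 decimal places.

A smallest enclosing disk is always determined by at most three of the input points on its boundary.
The minimum enclosing circle is determined by three boundary points: (-3, -7), (-5, 1), (3, 2).
Their circumcentre is (-6/11, -47/22) with r² = 14365/484.
The farthest remaining point (4, -4) is at distance² 11681/484 ≤ 14365/484.
r = √(14365/484) ≈ 5.45.

5.45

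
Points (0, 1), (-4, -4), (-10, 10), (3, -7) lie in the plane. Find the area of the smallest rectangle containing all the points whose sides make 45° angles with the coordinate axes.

In coordinates u = x + y, v = x − y the rectangle is axis-aligned; the map (x,y)→(u,v) scales areas by 2.
u-values: 1, -8, 0, -4; range = 1 − (-8) = 9.
v-values: -1, 0, -20, 10; range = 10 − (-20) = 30.
Area = (9 × 30) / 2 = 135.

135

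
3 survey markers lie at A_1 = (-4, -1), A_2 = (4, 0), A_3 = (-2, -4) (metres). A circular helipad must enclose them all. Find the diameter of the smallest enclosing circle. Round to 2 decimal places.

8.06

Side lengths²: A_1A_2² = 65, A_1A_3² = 13, A_2A_3² = 52.
Since A_1A_2² = 65 ≥ 52 + 13 = 65, the angle opposite A_1A_2 is not acute, so the smallest enclosing circle has A_1A_2 as diameter.
Centre = midpoint of A_1A_2 = (0, -0.5), r² = 65/4 = 16.25.
Diameter = 2r = 2√(16.25) ≈ 8.06.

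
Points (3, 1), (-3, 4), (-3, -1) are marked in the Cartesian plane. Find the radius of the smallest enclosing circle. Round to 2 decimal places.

Call the three points A, B, C in the order given.
Side lengths²: AB² = 45, AC² = 40, BC² = 25.
Since AB² = 45 < 40 + 25 = 65, the triangle is acute, so the smallest enclosing circle is the circumcircle.
Circumcentre = (-0.5, 1.5), r² = 12.5.
r = √(12.5) ≈ 3.54.

3.54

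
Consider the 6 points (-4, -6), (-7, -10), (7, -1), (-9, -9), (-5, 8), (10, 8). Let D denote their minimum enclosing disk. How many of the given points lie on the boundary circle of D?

2

By Welzl's lemma the MEC is supported by two points (diametrically opposite) or three points (on a circumcircle).
The farthest pair is (-9, -9)–(10, 8) with squared distance 650. The circle on this segment as diameter has centre (0.5, -0.5) and r² = 650/4 = 162.5.
Check (-4, -6): distance² to centre = 50.5 ≤ 162.5, so it lies inside.
All remaining points lie in this disk, and no smaller disk contains both endpoints, so this is the minimum enclosing circle.
The points at distance exactly r from the centre are (-9, -9), (10, 8) — 2 points.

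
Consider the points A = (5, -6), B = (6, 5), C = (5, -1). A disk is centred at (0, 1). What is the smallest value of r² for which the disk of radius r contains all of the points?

74

The required radius is the distance from (0, 1) to the farthest point.
Squared distances: 74, 52, 29.
Maximum is 74, attained at A.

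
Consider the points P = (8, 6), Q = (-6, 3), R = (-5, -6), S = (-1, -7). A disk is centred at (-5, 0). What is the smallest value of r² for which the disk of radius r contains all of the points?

The required radius is the distance from (-5, 0) to the farthest point.
Squared distances: 205, 10, 36, 65.
Maximum is 205, attained at P.

205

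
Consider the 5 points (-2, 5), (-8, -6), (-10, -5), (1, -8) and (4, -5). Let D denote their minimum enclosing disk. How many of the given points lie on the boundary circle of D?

3

The minimum enclosing circle is determined by three boundary points: (-2, 5), (-10, -5), (4, -5).
Their circumcentre is (-3, -2.4) with r² = 55.76.
The farthest remaining point (1, -8) is at distance² 47.36 ≤ 55.76.
The points at distance exactly r from the centre are (-2, 5), (-10, -5), (4, -5) — 3 points.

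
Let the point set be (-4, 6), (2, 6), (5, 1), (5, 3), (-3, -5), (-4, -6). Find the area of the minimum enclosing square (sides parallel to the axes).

The bounding box has width 9 and height 12.
An axis-aligned square enclosing the set must have side ≥ max(width, height).
So the minimum side is max(9, 12) = 12.
Area = 12² = 144.

144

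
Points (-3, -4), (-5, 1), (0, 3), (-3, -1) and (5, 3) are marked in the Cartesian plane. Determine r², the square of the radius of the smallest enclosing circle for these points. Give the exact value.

42601/1458

The minimum enclosing circle is determined by three boundary points: (-3, -4), (-5, 1), (5, 3).
Their circumcentre is (19/54, 13/54) with r² = 42601/1458.
The farthest remaining point (-3, -1) is at distance² 18625/1458 ≤ 42601/1458.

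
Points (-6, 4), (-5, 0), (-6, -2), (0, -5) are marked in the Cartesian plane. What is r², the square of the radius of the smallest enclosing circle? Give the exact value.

The minimum enclosing circle of a finite set is fixed by two of the points (as a diameter) or three (as a circumcircle).
The farthest pair is (-6, 4)–(0, -5) with squared distance 117. The circle on this segment as diameter has centre (-3, -0.5) and r² = 117/4 = 29.25.
Check (-5, 0): distance² to centre = 4.25 ≤ 29.25, so it lies inside.
All remaining points lie in this disk, and no smaller disk contains both endpoints, so this is the minimum enclosing circle.

29.25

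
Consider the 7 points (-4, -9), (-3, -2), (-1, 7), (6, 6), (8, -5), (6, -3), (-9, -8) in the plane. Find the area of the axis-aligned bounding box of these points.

272

x ranges over [-9, 8], width 17.
y ranges over [-9, 7], height 16.
Area = 17 × 16 = 272.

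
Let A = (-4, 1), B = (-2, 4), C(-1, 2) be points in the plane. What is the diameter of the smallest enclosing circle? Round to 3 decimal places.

3.642

Side lengths²: AB² = 13, AC² = 10, BC² = 5.
Since AB² = 13 < 10 + 5 = 15, the triangle is acute, so the smallest enclosing circle is the circumcircle.
Circumcentre = (-39/14, 33/14), r² = 325/98.
Diameter = 2r = 2√(325/98) ≈ 3.642.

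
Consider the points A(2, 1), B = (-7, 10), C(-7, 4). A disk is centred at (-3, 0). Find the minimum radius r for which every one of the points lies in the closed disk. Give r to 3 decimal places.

10.770

The required radius is the distance from (-3, 0) to the farthest point.
Squared distances: 26, 116, 32.
Maximum is 116, attained at B.
r = √116 ≈ 10.770.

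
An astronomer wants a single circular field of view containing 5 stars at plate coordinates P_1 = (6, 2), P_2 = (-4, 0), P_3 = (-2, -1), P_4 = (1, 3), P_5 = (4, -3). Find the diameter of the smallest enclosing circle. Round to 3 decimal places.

By Welzl's lemma the MEC is supported by two points (diametrically opposite) or three points (on a circumcircle).
The farthest pair is P_1–P_2 with squared distance 104. The circle on this segment as diameter has centre (1, 1) and r² = 104/4 = 26.
Check P_3: distance² to centre = 13 ≤ 26, so it lies inside.
All remaining points lie in this disk, and no smaller disk contains both endpoints, so this is the minimum enclosing circle.
Diameter = 2r = 2√26 ≈ 10.198.

10.198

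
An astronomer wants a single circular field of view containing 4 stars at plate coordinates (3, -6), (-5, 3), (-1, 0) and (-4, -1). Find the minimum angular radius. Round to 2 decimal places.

By Welzl's lemma the MEC is supported by two points (diametrically opposite) or three points (on a circumcircle).
The farthest pair is (3, -6)–(-5, 3) with squared distance 145. The circle on this segment as diameter has centre (-1, -1.5) and r² = 145/4 = 36.25.
Check (-1, 0): distance² to centre = 2.25 ≤ 36.25, so it lies inside.
All remaining points lie in this disk, and no smaller disk contains both endpoints, so this is the minimum enclosing circle.
r = √(36.25) ≈ 6.02.

6.02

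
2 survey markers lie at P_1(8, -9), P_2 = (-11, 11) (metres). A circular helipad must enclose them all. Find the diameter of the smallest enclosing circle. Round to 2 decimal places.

27.59

The smallest circle enclosing two points has them as diameter endpoints.
Centre = midpoint = (-1.5, 1); r² = |P_1P_2|²/4 = 761/4 = 190.25.
Diameter = 2r = 2√(190.25) ≈ 27.59.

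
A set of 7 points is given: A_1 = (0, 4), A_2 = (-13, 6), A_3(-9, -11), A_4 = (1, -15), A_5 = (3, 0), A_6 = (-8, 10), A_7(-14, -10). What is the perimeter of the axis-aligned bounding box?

Width = max x − min x = 3 − (-14) = 17.
Height = max y − min y = 10 − (-15) = 25.
Perimeter = 2(17 + 25) = 84.

84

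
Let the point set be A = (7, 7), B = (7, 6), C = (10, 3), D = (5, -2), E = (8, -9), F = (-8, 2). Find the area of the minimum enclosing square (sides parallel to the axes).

324

The bounding box has width 18 and height 16.
An axis-aligned square enclosing the set must have side ≥ max(width, height).
So the minimum side is max(18, 16) = 18.
Area = 18² = 324.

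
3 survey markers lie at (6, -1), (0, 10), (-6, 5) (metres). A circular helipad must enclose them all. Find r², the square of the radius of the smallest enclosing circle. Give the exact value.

46.7626953125

Call the three points A, B, C in the order given.
Side lengths²: AB² = 157, AC² = 180, BC² = 61.
Since AC² = 180 < 157 + 61 = 218, the triangle is acute, so the smallest enclosing circle is the circumcircle.
Circumcentre = (0.59375, 3.1875), r² = 46.7626953125.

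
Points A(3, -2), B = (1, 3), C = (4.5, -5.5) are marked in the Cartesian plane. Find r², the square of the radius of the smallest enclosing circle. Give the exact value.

21.125

Side lengths²: AB² = 29, AC² = 14.5, BC² = 84.5.
Since BC² = 84.5 ≥ 29 + 14.5 = 43.5, the angle opposite BC is not acute, so the smallest enclosing circle has BC as diameter.
Centre = midpoint of BC = (2.75, -1.25), r² = 84.5/4 = 21.125.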